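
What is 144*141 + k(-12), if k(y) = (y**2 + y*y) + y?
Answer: 20580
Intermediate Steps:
k(y) = y + 2*y**2 (k(y) = (y**2 + y**2) + y = 2*y**2 + y = y + 2*y**2)
144*141 + k(-12) = 144*141 - 12*(1 + 2*(-12)) = 20304 - 12*(1 - 24) = 20304 - 12*(-23) = 20304 + 276 = 20580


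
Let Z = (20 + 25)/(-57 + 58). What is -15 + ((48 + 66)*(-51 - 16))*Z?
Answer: -343725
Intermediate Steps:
Z = 45 (Z = 45/1 = 45*1 = 45)
-15 + ((48 + 66)*(-51 - 16))*Z = -15 + ((48 + 66)*(-51 - 16))*45 = -15 + (114*(-67))*45 = -15 - 7638*45 = -15 - 343710 = -343725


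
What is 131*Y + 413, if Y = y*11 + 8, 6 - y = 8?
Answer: -1421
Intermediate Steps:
y = -2 (y = 6 - 1*8 = 6 - 8 = -2)
Y = -14 (Y = -2*11 + 8 = -22 + 8 = -14)
131*Y + 413 = 131*(-14) + 413 = -1834 + 413 = -1421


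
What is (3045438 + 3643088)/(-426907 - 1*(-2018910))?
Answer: 6688526/1592003 ≈ 4.2013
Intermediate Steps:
(3045438 + 3643088)/(-426907 - 1*(-2018910)) = 6688526/(-426907 + 2018910) = 6688526/1592003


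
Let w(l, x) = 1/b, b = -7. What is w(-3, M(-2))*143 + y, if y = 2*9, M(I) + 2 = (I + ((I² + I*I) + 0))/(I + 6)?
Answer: -17/7 ≈ -2.4286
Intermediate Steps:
M(I) = -2 + (I + 2*I²)/(6 + I) (M(I) = -2 + (I + ((I² + I*I) + 0))/(I + 6) = -2 + (I + ((I² + I²) + 0))/(6 + I) = -2 + (I + (2*I² + 0))/(6 + I) = -2 + (I + 2*I²)/(6 + I))
w(l, x) = -⅐ (w(l, x) = 1/(-7) = -⅐)
y = 18
w(-3, M(-2))*143 + y = -⅐*143 + 18 = -143/7 + 18 = -17/7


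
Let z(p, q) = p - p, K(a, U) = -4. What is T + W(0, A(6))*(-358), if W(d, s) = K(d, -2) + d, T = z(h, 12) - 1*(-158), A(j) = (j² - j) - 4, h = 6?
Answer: 1590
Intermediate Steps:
A(j) = -4 + j² - j
z(p, q) = 0
T = 158 (T = 0 - 1*(-158) = 0 + 158 = 158)
W(d, s) = -4 + d
T + W(0, A(6))*(-358) = 158 + (-4 + 0)*(-358) = 158 - 4*(-358) = 158 + 1432 = 1590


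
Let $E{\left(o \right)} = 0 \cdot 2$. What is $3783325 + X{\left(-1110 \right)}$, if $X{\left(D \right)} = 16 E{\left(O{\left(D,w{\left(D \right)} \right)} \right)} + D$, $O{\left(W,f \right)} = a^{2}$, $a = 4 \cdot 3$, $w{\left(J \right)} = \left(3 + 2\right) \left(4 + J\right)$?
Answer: $3782215$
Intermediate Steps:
$w{\left(J \right)} = 20 + 5 J$ ($w{\left(J \right)} = 5 \left(4 + J\right) = 20 + 5 J$)
$a = 12$
$O{\left(W,f \right)} = 144$ ($O{\left(W,f \right)} = 12^{2} = 144$)
$E{\left(o \right)} = 0$
$X{\left(D \right)} = D$ ($X{\left(D \right)} = 16 \cdot 0 + D = 0 + D = D$)
$3783325 + X{\left(-1110 \right)} = 3783325 - 1110 = 3782215$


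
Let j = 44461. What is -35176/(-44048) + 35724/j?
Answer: 392191361/244802266 ≈ 1.6021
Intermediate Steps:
-35176/(-44048) + 35724/j = -35176/(-44048) + 35724/44461 = -35176*(-1/44048) + 35724*(1/44461) = 4397/5506 + 35724/44461 = 392191361/244802266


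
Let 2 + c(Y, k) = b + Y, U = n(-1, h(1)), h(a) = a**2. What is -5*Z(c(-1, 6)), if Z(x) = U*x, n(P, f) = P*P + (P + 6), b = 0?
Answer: 90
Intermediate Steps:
n(P, f) = 6 + P + P**2 (n(P, f) = P**2 + (6 + P) = 6 + P + P**2)
U = 6 (U = 6 - 1 + (-1)**2 = 6 - 1 + 1 = 6)
c(Y, k) = -2 + Y (c(Y, k) = -2 + (0 + Y) = -2 + Y)
Z(x) = 6*x
-5*Z(c(-1, 6)) = -30*(-2 - 1) = -30*(-3) = -5*(-18) = 90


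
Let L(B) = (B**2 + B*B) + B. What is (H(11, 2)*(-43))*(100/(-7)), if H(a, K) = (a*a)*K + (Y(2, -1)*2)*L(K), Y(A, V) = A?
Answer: 1212600/7 ≈ 1.7323e+5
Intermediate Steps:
L(B) = B + 2*B**2 (L(B) = (B**2 + B**2) + B = 2*B**2 + B = B + 2*B**2)
H(a, K) = K*a**2 + 4*K*(1 + 2*K) (H(a, K) = (a*a)*K + (2*2)*(K*(1 + 2*K)) = a**2*K + 4*(K*(1 + 2*K)) = K*a**2 + 4*K*(1 + 2*K))
(H(11, 2)*(-43))*(100/(-7)) = ((2*(4 + 11**2 + 8*2))*(-43))*(100/(-7)) = ((2*(4 + 121 + 16))*(-43))*(100*(-1/7)) = ((2*141)*(-43))*(-100/7) = (282*(-43))*(-100/7) = -12126*(-100/7) = 1212600/7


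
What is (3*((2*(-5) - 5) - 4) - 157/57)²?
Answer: 11600836/3249 ≈ 3570.6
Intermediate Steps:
(3*((2*(-5) - 5) - 4) - 157/57)² = (3*((-10 - 5) - 4) - 157*1/57)² = (3*(-15 - 4) - 157/57)² = (3*(-19) - 157/57)² = (-57 - 157/57)² = (-3406/57)² = 11600836/3249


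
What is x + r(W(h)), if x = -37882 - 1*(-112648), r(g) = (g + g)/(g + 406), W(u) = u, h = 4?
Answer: 15327034/205 ≈ 74766.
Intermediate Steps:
r(g) = 2*g/(406 + g) (r(g) = (2*g)/(406 + g) = 2*g/(406 + g))
x = 74766 (x = -37882 + 112648 = 74766)
x + r(W(h)) = 74766 + 2*4/(406 + 4) = 74766 + 2*4/410 = 74766 + 2*4*(1/410) = 74766 + 4/205 = 15327034/205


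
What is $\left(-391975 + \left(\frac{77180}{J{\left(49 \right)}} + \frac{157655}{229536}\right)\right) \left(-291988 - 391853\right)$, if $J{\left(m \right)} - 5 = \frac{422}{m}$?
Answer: $\frac{13481561557130670865}{51033504} \approx 2.6417 \cdot 10^{11}$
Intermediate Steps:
$J{\left(m \right)} = 5 + \frac{422}{m}$
$\left(-391975 + \left(\frac{77180}{J{\left(49 \right)}} + \frac{157655}{229536}\right)\right) \left(-291988 - 391853\right) = \left(-391975 + \left(\frac{77180}{5 + \frac{422}{49}} + \frac{157655}{229536}\right)\right) \left(-291988 - 391853\right) = \left(-391975 + \left(\frac{77180}{5 + 422 \cdot \frac{1}{49}} + 157655 \cdot \frac{1}{229536}\right)\right) \left(-683841\right) = \left(-391975 + \left(\frac{77180}{5 + \frac{422}{49}} + \frac{157655}{229536}\right)\right) \left(-683841\right) = \left(-391975 + \left(\frac{77180}{\frac{667}{49}} + \frac{157655}{229536}\right)\right) \left(-683841\right) = \left(-391975 + \left(77180 \cdot \frac{49}{667} + \frac{157655}{229536}\right)\right) \left(-683841\right) = \left(-391975 + \left(\frac{3781820}{667} + \frac{157655}{229536}\right)\right) \left(-683841\right) = \left(-391975 + \frac{868168991405}{153100512}\right) \left(-683841\right) = \left(- \frac{59143404199795}{153100512}\right) \left(-683841\right) = \frac{13481561557130670865}{51033504}$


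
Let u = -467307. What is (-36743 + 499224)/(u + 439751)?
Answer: -462481/27556 ≈ -16.783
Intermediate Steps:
(-36743 + 499224)/(u + 439751) = (-36743 + 499224)/(-467307 + 439751) = 462481/(-27556) = 462481*(-1/27556) = -462481/27556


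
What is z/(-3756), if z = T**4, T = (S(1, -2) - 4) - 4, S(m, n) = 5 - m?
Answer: -64/939 ≈ -0.068158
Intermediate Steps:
T = -4 (T = ((5 - 1*1) - 4) - 4 = ((5 - 1) - 4) - 4 = (4 - 4) - 4 = 0 - 4 = -4)
z = 256 (z = (-4)**4 = 256)
z/(-3756) = 256/(-3756) = 256*(-1/3756) = -64/939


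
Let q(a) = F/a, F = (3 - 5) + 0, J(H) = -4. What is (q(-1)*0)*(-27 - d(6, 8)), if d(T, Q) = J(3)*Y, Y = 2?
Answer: 0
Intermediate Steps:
d(T, Q) = -8 (d(T, Q) = -4*2 = -8)
F = -2 (F = -2 + 0 = -2)
q(a) = -2/a
(q(-1)*0)*(-27 - d(6, 8)) = (-2/(-1)*0)*(-27 - 1*(-8)) = (-2*(-1)*0)*(-27 + 8) = (2*0)*(-19) = 0*(-19) = 0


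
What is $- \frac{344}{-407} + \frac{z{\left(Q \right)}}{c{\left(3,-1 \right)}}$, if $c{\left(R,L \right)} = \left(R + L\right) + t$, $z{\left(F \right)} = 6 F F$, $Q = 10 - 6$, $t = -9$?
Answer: $- \frac{36664}{2849} \approx -12.869$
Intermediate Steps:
$Q = 4$
$z{\left(F \right)} = 6 F^{2}$
$c{\left(R,L \right)} = -9 + L + R$ ($c{\left(R,L \right)} = \left(R + L\right) - 9 = \left(L + R\right) - 9 = -9 + L + R$)
$- \frac{344}{-407} + \frac{z{\left(Q \right)}}{c{\left(3,-1 \right)}} = - \frac{344}{-407} + \frac{6 \cdot 4^{2}}{-9 - 1 + 3} = \left(-344\right) \left(- \frac{1}{407}\right) + \frac{6 \cdot 16}{-7} = \frac{344}{407} + 96 \left(- \frac{1}{7}\right) = \frac{344}{407} - \frac{96}{7} = - \frac{36664}{2849}$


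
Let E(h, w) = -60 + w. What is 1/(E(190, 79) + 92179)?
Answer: 1/92198 ≈ 1.0846e-5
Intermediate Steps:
1/(E(190, 79) + 92179) = 1/((-60 + 79) + 92179) = 1/(19 + 92179) = 1/92198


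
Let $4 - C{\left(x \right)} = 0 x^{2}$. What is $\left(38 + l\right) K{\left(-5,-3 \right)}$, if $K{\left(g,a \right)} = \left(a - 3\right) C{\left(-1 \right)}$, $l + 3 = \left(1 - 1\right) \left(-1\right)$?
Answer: $-840$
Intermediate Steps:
$l = -3$ ($l = -3 + \left(1 - 1\right) \left(-1\right) = -3 + 0 \left(-1\right) = -3 + 0 = -3$)
$C{\left(x \right)} = 4$ ($C{\left(x \right)} = 4 - 0 x^{2} = 4 - 0 = 4 + 0 = 4$)
$K{\left(g,a \right)} = -12 + 4 a$ ($K{\left(g,a \right)} = \left(a - 3\right) 4 = \left(-3 + a\right) 4 = -12 + 4 a$)
$\left(38 + l\right) K{\left(-5,-3 \right)} = \left(38 - 3\right) \left(-12 + 4 \left(-3\right)\right) = 35 \left(-12 - 12\right) = 35 \left(-24\right) = -840$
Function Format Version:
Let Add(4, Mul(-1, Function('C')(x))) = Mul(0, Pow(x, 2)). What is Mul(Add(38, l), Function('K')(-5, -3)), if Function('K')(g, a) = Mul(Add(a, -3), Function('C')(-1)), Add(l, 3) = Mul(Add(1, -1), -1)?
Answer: -840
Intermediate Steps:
l = -3 (l = Add(-3, Mul(Add(1, -1), -1)) = Add(-3, Mul(0, -1)) = Add(-3, 0) = -3)
Function('C')(x) = 4 (Function('C')(x) = Add(4, Mul(-1, Mul(0, Pow(x, 2)))) = Add(4, Mul(-1, 0)) = Add(4, 0) = 4)
Function('K')(g, a) = Add(-12, Mul(4, a)) (Function('K')(g, a) = Mul(Add(a, -3), 4) = Mul(Add(-3, a), 4) = Add(-12, Mul(4, a)))
Mul(Add(38, l), Function('K')(-5, -3)) = Mul(Add(38, -3), Add(-12, Mul(4, -3))) = Mul(35, Add(-12, -12)) = Mul(35, -24) = -840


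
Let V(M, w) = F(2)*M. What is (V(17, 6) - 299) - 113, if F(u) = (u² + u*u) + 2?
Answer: -242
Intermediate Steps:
F(u) = 2 + 2*u² (F(u) = (u² + u²) + 2 = 2*u² + 2 = 2 + 2*u²)
V(M, w) = 10*M (V(M, w) = (2 + 2*2²)*M = (2 + 2*4)*M = (2 + 8)*M = 10*M)
(V(17, 6) - 299) - 113 = (10*17 - 299) - 113 = (170 - 299) - 113 = -129 - 113 = -242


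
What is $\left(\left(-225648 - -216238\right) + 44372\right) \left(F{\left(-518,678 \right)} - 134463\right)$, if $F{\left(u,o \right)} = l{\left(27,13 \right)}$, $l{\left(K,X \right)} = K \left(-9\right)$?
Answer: $-4709591172$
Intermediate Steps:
$l{\left(K,X \right)} = - 9 K$
$F{\left(u,o \right)} = -243$ ($F{\left(u,o \right)} = \left(-9\right) 27 = -243$)
$\left(\left(-225648 - -216238\right) + 44372\right) \left(F{\left(-518,678 \right)} - 134463\right) = \left(\left(-225648 - -216238\right) + 44372\right) \left(-243 - 134463\right) = \left(\left(-225648 + 216238\right) + 44372\right) \left(-134706\right) = \left(-9410 + 44372\right) \left(-134706\right) = 34962 \left(-134706\right) = -4709591172$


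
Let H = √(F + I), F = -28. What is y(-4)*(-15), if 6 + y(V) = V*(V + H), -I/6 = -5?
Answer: -150 + 60*√2 ≈ -65.147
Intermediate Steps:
I = 30 (I = -6*(-5) = 30)
H = √2 (H = √(-28 + 30) = √2 ≈ 1.4142)
y(V) = -6 + V*(V + √2)
y(-4)*(-15) = (-6 + (-4)² - 4*√2)*(-15) = (-6 + 16 - 4*√2)*(-15) = (10 - 4*√2)*(-15) = -150 + 60*√2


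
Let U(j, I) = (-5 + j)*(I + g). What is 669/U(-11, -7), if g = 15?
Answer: -669/128 ≈ -5.2266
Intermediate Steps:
U(j, I) = (-5 + j)*(15 + I) (U(j, I) = (-5 + j)*(I + 15) = (-5 + j)*(15 + I))
669/U(-11, -7) = 669/(-75 - 5*(-7) + 15*(-11) - 7*(-11)) = 669/(-75 + 35 - 165 + 77) = 669/(-128) = 669*(-1/128) = -669/128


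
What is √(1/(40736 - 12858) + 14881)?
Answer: √11565258524682/27878 ≈ 121.99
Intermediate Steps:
√(1/(40736 - 12858) + 14881) = √(1/27878 + 14881) = √(414852519/27878) = √11565258524682/27878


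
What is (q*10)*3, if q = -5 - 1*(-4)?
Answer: -30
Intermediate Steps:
q = -1 (q = -5 + 4 = -1)
(q*10)*3 = -1*10*3 = -10*3 = -30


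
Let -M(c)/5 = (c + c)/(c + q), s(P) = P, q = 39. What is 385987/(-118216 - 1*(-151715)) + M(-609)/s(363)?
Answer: 2655352042/231042603 ≈ 11.493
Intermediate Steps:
M(c) = -10*c/(39 + c) (M(c) = -5*(c + c)/(c + 39) = -5*2*c/(39 + c) = -10*c/(39 + c))
385987/(-118216 - 1*(-151715)) + M(-609)/s(363) = 385987/(-118216 - 1*(-151715)) - 10*(-609)/(39 - 609)/363 = 385987/(-118216 + 151715) - 10*(-609)/(-570)*(1/363) = 385987/33499 - 10*(-609)*(-1/570)*(1/363) = 385987*(1/33499) - 203/19*1/363 = 385987/33499 - 203/6897 = 2655352042/231042603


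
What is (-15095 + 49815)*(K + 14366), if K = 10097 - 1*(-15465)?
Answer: 1386300160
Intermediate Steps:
K = 25562 (K = 10097 + 15465 = 25562)
(-15095 + 49815)*(K + 14366) = (-15095 + 49815)*(25562 + 14366) = 34720*39928 = 1386300160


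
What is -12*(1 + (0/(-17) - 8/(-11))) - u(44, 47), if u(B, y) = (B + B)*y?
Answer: -45724/11 ≈ -4156.7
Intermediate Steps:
u(B, y) = 2*B*y (u(B, y) = (2*B)*y = 2*B*y)
-12*(1 + (0/(-17) - 8/(-11))) - u(44, 47) = -12*(1 + (0/(-17) - 8/(-11))) - 2*44*47 = -12*(1 + (0*(-1/17) - 8*(-1/11))) - 1*4136 = -12*(1 + (0 + 8/11)) - 4136 = -12*(1 + 8/11) - 4136 = -12*19/11 - 4136 = -228/11 - 4136 = -45724/11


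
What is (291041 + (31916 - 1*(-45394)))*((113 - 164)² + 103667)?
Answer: 39143924068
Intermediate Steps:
(291041 + (31916 - 1*(-45394)))*((113 - 164)² + 103667) = (291041 + (31916 + 45394))*((-51)² + 103667) = (291041 + 77310)*(2601 + 103667) = 368351*106268 = 39143924068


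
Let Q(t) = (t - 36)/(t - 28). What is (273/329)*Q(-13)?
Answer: 1911/1927 ≈ 0.99170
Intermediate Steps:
Q(t) = (-36 + t)/(-28 + t)
(273/329)*Q(-13) = (273/329)*((-36 - 13)/(-28 - 13)) = (273*(1/329))*(-49/(-41)) = 39*(-1/41*(-49))/47 = (39/47)*(49/41) = 1911/1927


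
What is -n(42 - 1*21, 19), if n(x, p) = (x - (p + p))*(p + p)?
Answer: 646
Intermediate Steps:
n(x, p) = 2*p*(x - 2*p) (n(x, p) = (x - 2*p)*(2*p) = 2*p*(x - 2*p))
-n(42 - 1*21, 19) = -2*19*((42 - 1*21) - 2*19) = -2*19*((42 - 21) - 38) = -2*19*(21 - 38) = -2*19*(-17) = -1*(-646) = 646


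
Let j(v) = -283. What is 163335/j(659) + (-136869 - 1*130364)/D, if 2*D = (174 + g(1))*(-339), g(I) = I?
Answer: -9538594997/16788975 ≈ -568.15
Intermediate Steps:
D = -59325/2 (D = ((174 + 1)*(-339))/2 = (175*(-339))/2 = (1/2)*(-59325) = -59325/2 ≈ -29663.)
163335/j(659) + (-136869 - 1*130364)/D = 163335/(-283) + (-136869 - 1*130364)/(-59325/2) = 163335*(-1/283) + (-136869 - 130364)*(-2/59325) = -163335/283 - 267233*(-2/59325) = -163335/283 + 534466/59325 = -9538594997/16788975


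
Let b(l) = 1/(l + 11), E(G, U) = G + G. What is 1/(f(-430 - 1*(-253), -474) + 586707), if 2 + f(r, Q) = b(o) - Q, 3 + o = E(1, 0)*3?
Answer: 14/8220507 ≈ 1.7031e-6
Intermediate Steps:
E(G, U) = 2*G
o = 3 (o = -3 + (2*1)*3 = -3 + 2*3 = -3 + 6 = 3)
b(l) = 1/(11 + l)
f(r, Q) = -27/14 - Q (f(r, Q) = -2 + (1/(11 + 3) - Q) = -2 + (1/14 - Q) = -27/14 - Q)
1/(f(-430 - 1*(-253), -474) + 586707) = 1/((-27/14 - 1*(-474)) + 586707) = 1/((-27/14 + 474) + 586707) = 1/(6609/14 + 586707) = 1/(8220507/14) = 14/8220507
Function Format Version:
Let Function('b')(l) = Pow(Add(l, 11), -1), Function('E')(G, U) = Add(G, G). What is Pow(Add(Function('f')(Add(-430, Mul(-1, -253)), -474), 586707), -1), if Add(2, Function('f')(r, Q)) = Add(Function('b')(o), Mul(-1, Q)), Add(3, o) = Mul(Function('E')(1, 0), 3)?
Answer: Rational(14, 8220507) ≈ 1.7031e-6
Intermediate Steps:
Function('E')(G, U) = Mul(2, G)
o = 3 (o = Add(-3, Mul(Mul(2, 1), 3)) = Add(-3, Mul(2, 3)) = Add(-3, 6) = 3)
Function('b')(l) = Pow(Add(11, l), -1)
Function('f')(r, Q) = Add(Rational(-27, 14), Mul(-1, Q)) (Function('f')(r, Q) = Add(-2, Add(Pow(Add(11, 3), -1), Mul(-1, Q))) = Add(-2, Add(Pow(14, -1), Mul(-1, Q))) = Add(-2, Add(Rational(1, 14), Mul(-1, Q))) = Add(Rational(-27, 14), Mul(-1, Q)))
Pow(Add(Function('f')(Add(-430, Mul(-1, -253)), -474), 586707), -1) = Pow(Add(Add(Rational(-27, 14), Mul(-1, -474)), 586707), -1) = Pow(Add(Add(Rational(-27, 14), 474), 586707), -1) = Pow(Add(Rational(6609, 14), 586707), -1) = Pow(Rational(8220507, 14), -1) = Rational(14, 8220507)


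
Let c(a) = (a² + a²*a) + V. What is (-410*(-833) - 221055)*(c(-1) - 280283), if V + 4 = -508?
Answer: -33828777625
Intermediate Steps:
V = -512 (V = -4 - 508 = -512)
c(a) = -512 + a² + a³ (c(a) = (a² + a²*a) - 512 = (a² + a³) - 512 = -512 + a² + a³)
(-410*(-833) - 221055)*(c(-1) - 280283) = (-410*(-833) - 221055)*((-512 + (-1)² + (-1)³) - 280283) = (341530 - 221055)*((-512 + 1 - 1) - 280283) = 120475*(-512 - 280283) = 120475*(-280795) = -33828777625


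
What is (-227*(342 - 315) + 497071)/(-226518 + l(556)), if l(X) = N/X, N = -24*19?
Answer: -34120469/15743058 ≈ -2.1673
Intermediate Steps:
N = -456
l(X) = -456/X
(-227*(342 - 315) + 497071)/(-226518 + l(556)) = (-227*(342 - 315) + 497071)/(-226518 - 456/556) = (-227*27 + 497071)/(-226518 - 456*1/556) = (-6129 + 497071)/(-226518 - 114/139) = 490942/(-31486116/139) = 490942*(-139/31486116) = -34120469/15743058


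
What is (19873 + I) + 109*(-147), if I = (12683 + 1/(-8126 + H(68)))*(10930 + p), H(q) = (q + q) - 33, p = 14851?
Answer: 2623394796498/8023 ≈ 3.2698e+8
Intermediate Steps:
H(q) = -33 + 2*q (H(q) = 2*q - 33 = -33 + 2*q)
I = 2623363907948/8023 (I = (12683 + 1/(-8126 + (-33 + 2*68)))*(10930 + 14851) = (12683 + 1/(-8126 + (-33 + 136)))*25781 = (12683 + 1/(-8126 + 103))*25781 = (12683 + 1/(-8023))*25781 = (12683 - 1/8023)*25781 = (101755708/8023)*25781 = 2623363907948/8023 ≈ 3.2698e+8)
(19873 + I) + 109*(-147) = (19873 + 2623363907948/8023) + 109*(-147) = 2623523349027/8023 - 16023 = 2623394796498/8023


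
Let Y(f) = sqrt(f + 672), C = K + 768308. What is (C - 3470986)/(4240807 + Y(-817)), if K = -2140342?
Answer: -1467022365510/1284603143671 + 345930*I*sqrt(145)/1284603143671 ≈ -1.142 + 3.2427e-6*I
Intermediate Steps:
C = -1372034 (C = -2140342 + 768308 = -1372034)
Y(f) = sqrt(672 + f)
(C - 3470986)/(4240807 + Y(-817)) = (-1372034 - 3470986)/(4240807 + sqrt(672 - 817)) = -4843020/(4240807 + sqrt(-145)) = -4843020/(4240807 + I*sqrt(145))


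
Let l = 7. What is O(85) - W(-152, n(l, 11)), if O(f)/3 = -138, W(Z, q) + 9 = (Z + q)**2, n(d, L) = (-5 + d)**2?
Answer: -22309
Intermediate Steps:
W(Z, q) = -9 + (Z + q)**2
O(f) = -414 (O(f) = 3*(-138) = -414)
O(85) - W(-152, n(l, 11)) = -414 - (-9 + (-152 + (-5 + 7)**2)**2) = -414 - (-9 + (-152 + 2**2)**2) = -414 - (-9 + (-152 + 4)**2) = -414 - (-9 + (-148)**2) = -414 - (-9 + 21904) = -414 - 1*21895 = -414 - 21895 = -22309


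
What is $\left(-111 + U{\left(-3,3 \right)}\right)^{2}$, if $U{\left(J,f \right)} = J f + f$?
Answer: $13689$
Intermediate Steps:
$U{\left(J,f \right)} = f + J f$
$\left(-111 + U{\left(-3,3 \right)}\right)^{2} = \left(-111 + 3 \left(1 - 3\right)\right)^{2} = \left(-111 + 3 \left(-2\right)\right)^{2} = \left(-111 - 6\right)^{2} = \left(-117\right)^{2} = 13689$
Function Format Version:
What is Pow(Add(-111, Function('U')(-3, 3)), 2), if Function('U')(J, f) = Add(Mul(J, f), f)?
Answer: 13689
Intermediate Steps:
Function('U')(J, f) = Add(f, Mul(J, f))
Pow(Add(-111, Function('U')(-3, 3)), 2) = Pow(Add(-111, Mul(3, Add(1, -3))), 2) = Pow(Add(-111, Mul(3, -2)), 2) = Pow(Add(-111, -6), 2) = Pow(-117, 2) = 13689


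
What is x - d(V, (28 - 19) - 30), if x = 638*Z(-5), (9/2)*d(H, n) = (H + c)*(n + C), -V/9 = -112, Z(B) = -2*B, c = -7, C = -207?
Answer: 171292/3 ≈ 57097.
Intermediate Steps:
V = 1008 (V = -9*(-112) = 1008)
d(H, n) = 2*(-207 + n)*(-7 + H)/9 (d(H, n) = 2*((H - 7)*(n - 207))/9 = 2*((-7 + H)*(-207 + n))/9 = 2*((-207 + n)*(-7 + H))/9 = 2*(-207 + n)*(-7 + H)/9)
x = 6380 (x = 638*(-2*(-5)) = 638*10 = 6380)
x - d(V, (28 - 19) - 30) = 6380 - (322 - 46*1008 - 14*((28 - 19) - 30)/9 + (2/9)*1008*((28 - 19) - 30)) = 6380 - (322 - 46368 - 14*(9 - 30)/9 + (2/9)*1008*(9 - 30)) = 6380 - (322 - 46368 - 14/9*(-21) + (2/9)*1008*(-21)) = 6380 - (322 - 46368 + 98/3 - 4704) = 6380 - 1*(-152152/3) = 6380 + 152152/3 = 171292/3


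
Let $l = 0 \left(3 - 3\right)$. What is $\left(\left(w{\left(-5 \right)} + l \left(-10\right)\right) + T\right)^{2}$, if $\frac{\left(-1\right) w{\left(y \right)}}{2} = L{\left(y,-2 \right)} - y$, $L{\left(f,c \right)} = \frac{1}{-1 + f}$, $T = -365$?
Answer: $\frac{1263376}{9} \approx 1.4038 \cdot 10^{5}$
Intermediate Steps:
$w{\left(y \right)} = - \frac{2}{-1 + y} + 2 y$ ($w{\left(y \right)} = - 2 \left(\frac{1}{-1 + y} - y\right) = - \frac{2}{-1 + y} + 2 y$)
$l = 0$ ($l = 0 \cdot 0 = 0$)
$\left(\left(w{\left(-5 \right)} + l \left(-10\right)\right) + T\right)^{2} = \left(\left(\frac{2 \left(-1 - 5 \left(-1 - 5\right)\right)}{-1 - 5} + 0 \left(-10\right)\right) - 365\right)^{2} = \left(\left(\frac{2 \left(-1 - -30\right)}{-6} + 0\right) - 365\right)^{2} = \left(\left(2 \left(- \frac{1}{6}\right) \left(-1 + 30\right) + 0\right) - 365\right)^{2} = \left(\left(2 \left(- \frac{1}{6}\right) 29 + 0\right) - 365\right)^{2} = \left(\left(- \frac{29}{3} + 0\right) - 365\right)^{2} = \left(- \frac{29}{3} - 365\right)^{2} = \left(- \frac{1124}{3}\right)^{2} = \frac{1263376}{9}$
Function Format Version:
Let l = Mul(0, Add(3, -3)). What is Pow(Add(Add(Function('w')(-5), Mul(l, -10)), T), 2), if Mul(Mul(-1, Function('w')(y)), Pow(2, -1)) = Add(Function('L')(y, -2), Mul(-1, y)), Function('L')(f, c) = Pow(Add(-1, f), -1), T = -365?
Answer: Rational(1263376, 9) ≈ 1.4038e+5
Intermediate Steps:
Function('w')(y) = Add(Mul(-2, Pow(Add(-1, y), -1)), Mul(2, y)) (Function('w')(y) = Mul(-2, Add(Pow(Add(-1, y), -1), Mul(-1, y))) = Add(Mul(-2, Pow(Add(-1, y), -1)), Mul(2, y)))
l = 0 (l = Mul(0, 0) = 0)
Pow(Add(Add(Function('w')(-5), Mul(l, -10)), T), 2) = Pow(Add(Add(Mul(2, Pow(Add(-1, -5), -1), Add(-1, Mul(-5, Add(-1, -5)))), Mul(0, -10)), -365), 2) = Pow(Add(Add(Mul(2, Pow(-6, -1), Add(-1, Mul(-5, -6))), 0), -365), 2) = Pow(Add(Add(Mul(2, Rational(-1, 6), Add(-1, 30)), 0), -365), 2) = Pow(Add(Add(Mul(2, Rational(-1, 6), 29), 0), -365), 2) = Pow(Add(Add(Rational(-29, 3), 0), -365), 2) = Pow(Add(Rational(-29, 3), -365), 2) = Pow(Rational(-1124, 3), 2) = Rational(1263376, 9)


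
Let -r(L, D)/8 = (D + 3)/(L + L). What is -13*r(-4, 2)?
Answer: -65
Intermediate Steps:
r(L, D) = -4*(3 + D)/L (r(L, D) = -8*(D + 3)/(L + L) = -8*(3 + D)/(2*L) = -8*(3 + D)*1/(2*L) = -4*(3 + D)/L)
-13*r(-4, 2) = -52*(-3 - 1*2)/(-4) = -52*(-1)*(-3 - 2)/4 = -52*(-1)*(-5)/4 = -13*5 = -65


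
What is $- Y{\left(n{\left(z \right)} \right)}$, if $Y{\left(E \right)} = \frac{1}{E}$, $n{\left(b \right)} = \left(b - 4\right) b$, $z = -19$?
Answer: $- \frac{1}{437} \approx -0.0022883$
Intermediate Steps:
$n{\left(b \right)} = b \left(-4 + b\right)$ ($n{\left(b \right)} = \left(-4 + b\right) b = b \left(-4 + b\right)$)
$- Y{\left(n{\left(z \right)} \right)} = - \frac{1}{\left(-19\right) \left(-4 - 19\right)} = - \frac{1}{\left(-19\right) \left(-23\right)} = - \frac{1}{437}$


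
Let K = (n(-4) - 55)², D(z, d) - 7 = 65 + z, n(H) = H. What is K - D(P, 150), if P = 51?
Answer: 3358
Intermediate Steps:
D(z, d) = 72 + z (D(z, d) = 7 + (65 + z) = 72 + z)
K = 3481 (K = (-4 - 55)² = (-59)² = 3481)
K - D(P, 150) = 3481 - (72 + 51) = 3481 - 1*123 = 3481 - 123 = 3358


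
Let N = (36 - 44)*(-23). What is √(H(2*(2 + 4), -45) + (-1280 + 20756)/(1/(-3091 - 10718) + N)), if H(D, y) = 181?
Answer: √1851873808267345/2540855 ≈ 16.937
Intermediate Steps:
N = 184 (N = -8*(-23) = 184)
√(H(2*(2 + 4), -45) + (-1280 + 20756)/(1/(-3091 - 10718) + N)) = √(181 + (-1280 + 20756)/(1/(-3091 - 10718) + 184)) = √(181 + 19476/(1/(-13809) + 184)) = √(181 + 19476/(-1/13809 + 184)) = √(181 + 19476/(2540855/13809)) = √(181 + 19476*(13809/2540855)) = √(181 + 268944084/2540855) = √(728838839/2540855) = √1851873808267345/2540855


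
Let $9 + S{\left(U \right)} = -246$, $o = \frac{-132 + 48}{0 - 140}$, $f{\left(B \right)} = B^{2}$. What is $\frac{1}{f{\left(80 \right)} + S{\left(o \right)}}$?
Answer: $\frac{1}{6145} \approx 0.00016273$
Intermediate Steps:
$o = \frac{3}{5}$ ($o = - \frac{84}{-140} = \left(-84\right) \left(- \frac{1}{140}\right) = \frac{3}{5} \approx 0.6$)
$S{\left(U \right)} = -255$ ($S{\left(U \right)} = -9 - 246 = -255$)
$\frac{1}{f{\left(80 \right)} + S{\left(o \right)}} = \frac{1}{80^{2} - 255} = \frac{1}{6400 - 255} = \frac{1}{6145}$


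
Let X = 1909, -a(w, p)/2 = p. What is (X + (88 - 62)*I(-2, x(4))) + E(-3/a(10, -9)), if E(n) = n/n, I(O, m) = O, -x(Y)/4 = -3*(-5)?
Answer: 1858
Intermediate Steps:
x(Y) = -60 (x(Y) = -(-12)*(-5) = -4*15 = -60)
a(w, p) = -2*p
E(n) = 1
(X + (88 - 62)*I(-2, x(4))) + E(-3/a(10, -9)) = (1909 + (88 - 62)*(-2)) + 1 = (1909 + 26*(-2)) + 1 = (1909 - 52) + 1 = 1857 + 1 = 1858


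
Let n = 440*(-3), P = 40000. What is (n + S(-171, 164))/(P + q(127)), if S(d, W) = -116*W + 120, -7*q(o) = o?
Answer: -141568/279873 ≈ -0.50583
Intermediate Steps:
q(o) = -o/7
S(d, W) = 120 - 116*W
n = -1320
(n + S(-171, 164))/(P + q(127)) = (-1320 + (120 - 116*164))/(40000 - ⅐*127) = (-1320 + (120 - 19024))/(40000 - 127/7) = (-1320 - 18904)/(279873/7) = -20224*7/279873 = -141568/279873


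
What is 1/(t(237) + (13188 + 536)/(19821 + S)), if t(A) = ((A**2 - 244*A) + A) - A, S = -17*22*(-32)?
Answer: -31789/52724227 ≈ -0.00060293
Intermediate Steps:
S = 11968 (S = -374*(-32) = 11968)
t(A) = A**2 - 244*A (t(A) = (A**2 - 243*A) - A = A**2 - 244*A)
1/(t(237) + (13188 + 536)/(19821 + S)) = 1/(237*(-244 + 237) + (13188 + 536)/(19821 + 11968)) = 1/(237*(-7) + 13724/31789) = 1/(-1659 + 13724*(1/31789)) = 1/(-1659 + 13724/31789) = 1/(-52724227/31789) = -31789/52724227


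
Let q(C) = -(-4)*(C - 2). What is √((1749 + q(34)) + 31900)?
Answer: 9*√417 ≈ 183.79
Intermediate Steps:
q(C) = -8 + 4*C (q(C) = -(-4)*(-2 + C) = -(8 - 4*C) = -8 + 4*C)
√((1749 + q(34)) + 31900) = √((1749 + (-8 + 4*34)) + 31900) = √((1749 + (-8 + 136)) + 31900) = √((1749 + 128) + 31900) = √(1877 + 31900) = √33777 = 9*√417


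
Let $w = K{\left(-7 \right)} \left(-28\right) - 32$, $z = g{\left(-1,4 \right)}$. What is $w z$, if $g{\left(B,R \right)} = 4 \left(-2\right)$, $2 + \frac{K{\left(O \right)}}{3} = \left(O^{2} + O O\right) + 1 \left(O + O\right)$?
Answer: $55360$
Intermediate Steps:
$K{\left(O \right)} = -6 + 6 O + 6 O^{2}$ ($K{\left(O \right)} = -6 + 3 \left(\left(O^{2} + O O\right) + 1 \left(O + O\right)\right) = -6 + 3 \left(\left(O^{2} + O^{2}\right) + 1 \cdot 2 O\right) = -6 + 3 \left(2 O^{2} + 2 O\right) = -6 + 3 \left(2 O + 2 O^{2}\right) = -6 + \left(6 O + 6 O^{2}\right) = -6 + 6 O + 6 O^{2}$)
$g{\left(B,R \right)} = -8$
$z = -8$
$w = -6920$ ($w = \left(-6 + 6 \left(-7\right) + 6 \left(-7\right)^{2}\right) \left(-28\right) - 32 = \left(-6 - 42 + 6 \cdot 49\right) \left(-28\right) - 32 = \left(-6 - 42 + 294\right) \left(-28\right) - 32 = 246 \left(-28\right) - 32 = -6888 - 32 = -6920$)
$w z = \left(-6920\right) \left(-8\right) = 55360$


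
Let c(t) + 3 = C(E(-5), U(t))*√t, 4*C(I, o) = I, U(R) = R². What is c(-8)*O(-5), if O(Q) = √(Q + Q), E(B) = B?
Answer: 5*√5 - 3*I*√10 ≈ 11.18 - 9.4868*I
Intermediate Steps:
O(Q) = √2*√Q (O(Q) = √(2*Q) = √2*√Q)
C(I, o) = I/4
c(t) = -3 - 5*√t/4 (c(t) = -3 + ((¼)*(-5))*√t = -3 - 5*√t/4)
c(-8)*O(-5) = (-3 - 5*I*√2/2)*(√2*√(-5)) = (-3 - 5*I*√2/2)*(√2*(I*√5)) = (-3 - 5*I*√2/2)*(I*√10) = I*√10*(-3 - 5*I*√2/2)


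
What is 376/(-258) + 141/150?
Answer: -3337/6450 ≈ -0.51736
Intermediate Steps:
376/(-258) + 141/150 = 376*(-1/258) + 141*(1/150) = -188/129 + 47/50 = -3337/6450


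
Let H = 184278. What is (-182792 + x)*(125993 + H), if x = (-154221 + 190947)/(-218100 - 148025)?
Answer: -716027982910474/12625 ≈ -5.6715e+10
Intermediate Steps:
x = -36726/366125 (x = 36726/(-366125) = 36726*(-1/366125) = -36726/366125 ≈ -0.10031)
(-182792 + x)*(125993 + H) = (-182792 - 36726/366125)*(125993 + 184278) = -66924757726/366125*310271 = -716027982910474/12625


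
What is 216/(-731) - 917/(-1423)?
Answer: 362959/1040213 ≈ 0.34893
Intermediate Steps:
216/(-731) - 917/(-1423) = 216*(-1/731) - 917*(-1/1423) = -216/731 + 917/1423 = 362959/1040213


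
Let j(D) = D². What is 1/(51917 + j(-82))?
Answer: 1/58641 ≈ 1.7053e-5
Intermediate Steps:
1/(51917 + j(-82)) = 1/(51917 + (-82)²) = 1/(51917 + 6724) = 1/58641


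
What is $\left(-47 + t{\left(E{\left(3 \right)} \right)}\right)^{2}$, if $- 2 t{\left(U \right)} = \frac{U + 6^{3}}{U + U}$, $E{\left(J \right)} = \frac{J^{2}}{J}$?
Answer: $\frac{68121}{16} \approx 4257.6$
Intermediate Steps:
$E{\left(J \right)} = J$
$t{\left(U \right)} = - \frac{216 + U}{4 U}$ ($t{\left(U \right)} = - \frac{\left(U + 6^{3}\right) \frac{1}{U + U}}{2} = - \frac{\left(U + 216\right) \frac{1}{2 U}}{2} = - \frac{\left(216 + U\right) \frac{1}{2 U}}{2} = - \frac{\frac{1}{2} \frac{1}{U} \left(216 + U\right)}{2} = - \frac{216 + U}{4 U}$)
$\left(-47 + t{\left(E{\left(3 \right)} \right)}\right)^{2} = \left(-47 + \frac{-216 - 3}{4 \cdot 3}\right)^{2} = \left(-47 + \frac{1}{4} \cdot \frac{1}{3} \left(-216 - 3\right)\right)^{2} = \left(-47 + \frac{1}{4} \cdot \frac{1}{3} \left(-219\right)\right)^{2} = \left(-47 - \frac{73}{4}\right)^{2} = \left(- \frac{261}{4}\right)^{2} = \frac{68121}{16}$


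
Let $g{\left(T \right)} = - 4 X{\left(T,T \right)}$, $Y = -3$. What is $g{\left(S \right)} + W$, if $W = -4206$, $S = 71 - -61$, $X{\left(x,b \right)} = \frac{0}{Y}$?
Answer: $-4206$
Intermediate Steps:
$X{\left(x,b \right)} = 0$ ($X{\left(x,b \right)} = \frac{0}{-3} = 0 \left(- \frac{1}{3}\right) = 0$)
$S = 132$ ($S = 71 + 61 = 132$)
$g{\left(T \right)} = 0$ ($g{\left(T \right)} = \left(-4\right) 0 = 0$)
$g{\left(S \right)} + W = 0 - 4206 = -4206$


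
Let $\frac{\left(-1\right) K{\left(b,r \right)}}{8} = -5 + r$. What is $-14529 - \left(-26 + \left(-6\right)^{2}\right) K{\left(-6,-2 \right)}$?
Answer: $-15089$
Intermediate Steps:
$K{\left(b,r \right)} = 40 - 8 r$ ($K{\left(b,r \right)} = - 8 \left(-5 + r\right) = 40 - 8 r$)
$-14529 - \left(-26 + \left(-6\right)^{2}\right) K{\left(-6,-2 \right)} = -14529 - \left(-26 + \left(-6\right)^{2}\right) \left(40 - -16\right) = -14529 - \left(-26 + 36\right) \left(40 + 16\right) = -14529 - 10 \cdot 56 = -14529 - 560 = -15089$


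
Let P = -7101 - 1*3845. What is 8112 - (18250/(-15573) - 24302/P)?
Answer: 691304761975/85231029 ≈ 8111.0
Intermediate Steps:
P = -10946 (P = -7101 - 3845 = -10946)
8112 - (18250/(-15573) - 24302/P) = 8112 - (18250/(-15573) - 24302/(-10946)) = 8112 - (18250*(-1/15573) - 24302*(-1/10946)) = 8112 - (-18250/15573 + 12151/5473) = 8112 - 1*89345273/85231029 = 8112 - 89345273/85231029 = 691304761975/85231029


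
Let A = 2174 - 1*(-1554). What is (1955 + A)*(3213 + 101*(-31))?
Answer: 466006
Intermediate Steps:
A = 3728 (A = 2174 + 1554 = 3728)
(1955 + A)*(3213 + 101*(-31)) = (1955 + 3728)*(3213 + 101*(-31)) = 5683*(3213 - 3131) = 5683*82 = 466006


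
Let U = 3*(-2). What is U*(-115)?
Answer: 690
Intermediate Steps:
U = -6
U*(-115) = -6*(-115) = 690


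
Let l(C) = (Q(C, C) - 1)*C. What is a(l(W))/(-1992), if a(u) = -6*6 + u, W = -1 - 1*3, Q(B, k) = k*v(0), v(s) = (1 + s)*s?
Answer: 4/249 ≈ 0.016064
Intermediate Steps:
v(s) = s*(1 + s)
Q(B, k) = 0 (Q(B, k) = k*(0*(1 + 0)) = k*(0*1) = k*0 = 0)
W = -4 (W = -1 - 3 = -4)
l(C) = -C (l(C) = (0 - 1)*C = -C)
a(u) = -36 + u
a(l(W))/(-1992) = (-36 - 1*(-4))/(-1992) = (-36 + 4)*(-1/1992) = -32*(-1/1992) = 4/249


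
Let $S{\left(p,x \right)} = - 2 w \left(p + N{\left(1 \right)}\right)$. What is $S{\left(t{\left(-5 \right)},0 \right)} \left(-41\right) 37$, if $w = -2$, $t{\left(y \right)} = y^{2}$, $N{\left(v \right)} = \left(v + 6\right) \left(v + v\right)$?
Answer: $-236652$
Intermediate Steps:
$N{\left(v \right)} = 2 v \left(6 + v\right)$ ($N{\left(v \right)} = \left(6 + v\right) 2 v = 2 v \left(6 + v\right)$)
$S{\left(p,x \right)} = 56 + 4 p$ ($S{\left(p,x \right)} = \left(-2\right) \left(-2\right) \left(p + 2 \cdot 1 \left(6 + 1\right)\right) = 4 \left(p + 2 \cdot 1 \cdot 7\right) = 4 \left(p + 14\right) = 4 \left(14 + p\right) = 56 + 4 p$)
$S{\left(t{\left(-5 \right)},0 \right)} \left(-41\right) 37 = \left(56 + 4 \left(-5\right)^{2}\right) \left(-41\right) 37 = \left(56 + 4 \cdot 25\right) \left(-41\right) 37 = \left(56 + 100\right) \left(-41\right) 37 = 156 \left(-41\right) 37 = \left(-6396\right) 37 = -236652$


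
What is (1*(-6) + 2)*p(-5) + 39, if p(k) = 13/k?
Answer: 247/5 ≈ 49.400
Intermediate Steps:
(1*(-6) + 2)*p(-5) + 39 = (1*(-6) + 2)*(13/(-5)) + 39 = (-6 + 2)*(13*(-⅕)) + 39 = -4*(-13/5) + 39 = 52/5 + 39 = 247/5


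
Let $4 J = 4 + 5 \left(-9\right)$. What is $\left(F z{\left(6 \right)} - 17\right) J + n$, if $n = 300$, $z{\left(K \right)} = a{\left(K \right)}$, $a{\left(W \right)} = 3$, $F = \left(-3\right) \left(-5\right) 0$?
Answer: $\frac{1897}{4} \approx 474.25$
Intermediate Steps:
$F = 0$ ($F = 15 \cdot 0 = 0$)
$z{\left(K \right)} = 3$
$J = - \frac{41}{4}$ ($J = \frac{4 + 5 \left(-9\right)}{4} = \frac{4 - 45}{4} = \frac{1}{4} \left(-41\right) = - \frac{41}{4} \approx -10.25$)
$\left(F z{\left(6 \right)} - 17\right) J + n = \left(0 \cdot 3 - 17\right) \left(- \frac{41}{4}\right) + 300 = \left(0 - 17\right) \left(- \frac{41}{4}\right) + 300 = \left(-17\right) \left(- \frac{41}{4}\right) + 300 = \frac{697}{4} + 300 = \frac{1897}{4}$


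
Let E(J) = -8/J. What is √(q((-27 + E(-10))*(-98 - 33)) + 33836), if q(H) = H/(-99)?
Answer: √920241245/165 ≈ 183.85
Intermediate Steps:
q(H) = -H/99 (q(H) = H*(-1/99) = -H/99)
√(q((-27 + E(-10))*(-98 - 33)) + 33836) = √(-(-27 - 8/(-10))*(-98 - 33)/99 + 33836) = √(-(-27 - 8*(-⅒))*(-131)/99 + 33836) = √(-(-27 + ⅘)*(-131)/99 + 33836) = √(-(-131)*(-131)/495 + 33836) = √(-1/99*17161/5 + 33836) = √(-17161/495 + 33836) = √(16731659/495) = √920241245/165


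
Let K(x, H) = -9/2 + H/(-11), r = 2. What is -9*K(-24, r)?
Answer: 927/22 ≈ 42.136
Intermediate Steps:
K(x, H) = -9/2 - H/11 (K(x, H) = -9*1/2 + H*(-1/11) = -9/2 - H/11)
-9*K(-24, r) = -9*(-9/2 - 1/11*2) = -9*(-9/2 - 2/11) = -9*(-103/22) = 927/22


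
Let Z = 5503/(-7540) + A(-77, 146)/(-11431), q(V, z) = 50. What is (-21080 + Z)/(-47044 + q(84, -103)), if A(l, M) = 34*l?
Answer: 259560412039/578628663080 ≈ 0.44858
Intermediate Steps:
Z = -6166439/12312820 (Z = 5503/(-7540) + (34*(-77))/(-11431) = 5503*(-1/7540) - 2618*(-1/11431) = -5503/7540 + 374/1633 = -6166439/12312820 ≈ -0.50081)
(-21080 + Z)/(-47044 + q(84, -103)) = (-21080 - 6166439/12312820)/(-47044 + 50) = -259560412039/12312820/(-46994) = -259560412039/12312820*(-1/46994) = 259560412039/578628663080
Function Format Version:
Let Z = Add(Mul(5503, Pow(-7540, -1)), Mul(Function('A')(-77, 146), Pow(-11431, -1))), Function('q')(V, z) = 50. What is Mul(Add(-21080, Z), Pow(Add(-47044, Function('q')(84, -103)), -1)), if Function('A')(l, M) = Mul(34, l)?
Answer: Rational(259560412039, 578628663080) ≈ 0.44858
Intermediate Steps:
Z = Rational(-6166439, 12312820) (Z = Add(Mul(5503, Pow(-7540, -1)), Mul(Mul(34, -77), Pow(-11431, -1))) = Add(Mul(5503, Rational(-1, 7540)), Mul(-2618, Rational(-1, 11431))) = Add(Rational(-5503, 7540), Rational(374, 1633)) = Rational(-6166439, 12312820) ≈ -0.50081)
Mul(Add(-21080, Z), Pow(Add(-47044, Function('q')(84, -103)), -1)) = Mul(Add(-21080, Rational(-6166439, 12312820)), Pow(Add(-47044, 50), -1)) = Mul(Rational(-259560412039, 12312820), Pow(-46994, -1)) = Mul(Rational(-259560412039, 12312820), Rational(-1, 46994)) = Rational(259560412039, 578628663080)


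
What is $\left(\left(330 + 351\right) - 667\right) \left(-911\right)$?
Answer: $-12754$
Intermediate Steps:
$\left(\left(330 + 351\right) - 667\right) \left(-911\right) = \left(681 - 667\right) \left(-911\right) = 14 \left(-911\right) = -12754$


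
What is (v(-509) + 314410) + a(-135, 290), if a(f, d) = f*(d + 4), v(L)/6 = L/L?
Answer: 274726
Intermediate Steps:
v(L) = 6 (v(L) = 6*(L/L) = 6*1 = 6)
a(f, d) = f*(4 + d)
(v(-509) + 314410) + a(-135, 290) = (6 + 314410) - 135*(4 + 290) = 314416 - 135*294 = 314416 - 39690 = 274726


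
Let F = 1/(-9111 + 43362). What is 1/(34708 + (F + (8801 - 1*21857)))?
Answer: 34251/741602653 ≈ 4.6185e-5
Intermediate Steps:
F = 1/34251 ≈ 2.9196e-5
1/(34708 + (F + (8801 - 1*21857))) = 1/(34708 + (1/34251 + (8801 - 1*21857))) = 1/(34708 + (1/34251 + (8801 - 21857))) = 1/(34708 + (1/34251 - 13056)) = 1/(34708 - 447181055/34251) = 1/(741602653/34251) = 34251/741602653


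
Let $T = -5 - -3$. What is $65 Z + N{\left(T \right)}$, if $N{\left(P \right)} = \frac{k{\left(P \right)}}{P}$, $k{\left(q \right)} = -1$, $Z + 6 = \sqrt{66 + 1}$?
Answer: $- \frac{779}{2} + 65 \sqrt{67} \approx 142.55$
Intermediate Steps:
$T = -2$ ($T = -5 + 3 = -2$)
$Z = -6 + \sqrt{67}$ ($Z = -6 + \sqrt{66 + 1} = -6 + \sqrt{67} \approx 2.1854$)
$N{\left(P \right)} = - \frac{1}{P}$
$65 Z + N{\left(T \right)} = 65 \left(-6 + \sqrt{67}\right) - \frac{1}{-2} = \left(-390 + 65 \sqrt{67}\right) - - \frac{1}{2} = \left(-390 + 65 \sqrt{67}\right) + \frac{1}{2} = - \frac{779}{2} + 65 \sqrt{67}$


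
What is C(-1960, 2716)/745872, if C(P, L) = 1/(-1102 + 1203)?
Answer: 1/75333072 ≈ 1.3274e-8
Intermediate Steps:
C(P, L) = 1/101
C(-1960, 2716)/745872 = (1/101)/745872 = (1/101)*(1/745872) = 1/75333072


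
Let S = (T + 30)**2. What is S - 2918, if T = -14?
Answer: -2662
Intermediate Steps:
S = 256 (S = (-14 + 30)**2 = 16**2 = 256)
S - 2918 = 256 - 2918 = -2662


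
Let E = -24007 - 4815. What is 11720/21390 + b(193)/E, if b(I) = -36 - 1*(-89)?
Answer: 33666017/61650258 ≈ 0.54608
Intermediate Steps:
E = -28822
b(I) = 53 (b(I) = -36 + 89 = 53)
11720/21390 + b(193)/E = 11720/21390 + 53/(-28822) = 11720*(1/21390) + 53*(-1/28822) = 1172/2139 - 53/28822 = 33666017/61650258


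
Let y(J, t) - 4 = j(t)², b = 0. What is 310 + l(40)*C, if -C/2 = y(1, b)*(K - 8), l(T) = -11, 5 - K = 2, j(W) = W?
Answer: -130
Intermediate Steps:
K = 3 (K = 5 - 1*2 = 5 - 2 = 3)
y(J, t) = 4 + t²
C = 40 (C = -2*(4 + 0²)*(3 - 8) = -2*(4 + 0)*(-5) = -8*(-5) = -2*(-20) = 40)
310 + l(40)*C = 310 - 11*40 = 310 - 440 = -130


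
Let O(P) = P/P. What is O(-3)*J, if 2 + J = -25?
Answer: -27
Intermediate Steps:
J = -27 (J = -2 - 25 = -27)
O(P) = 1
O(-3)*J = 1*(-27) = -27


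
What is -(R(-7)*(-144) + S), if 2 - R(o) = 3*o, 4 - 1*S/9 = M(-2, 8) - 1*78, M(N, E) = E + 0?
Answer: 2646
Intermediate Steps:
M(N, E) = E
S = 666 (S = 36 - 9*(8 - 1*78) = 36 - 9*(8 - 78) = 36 - 9*(-70) = 36 + 630 = 666)
R(o) = 2 - 3*o
-(R(-7)*(-144) + S) = -((2 - 3*(-7))*(-144) + 666) = -((2 + 21)*(-144) + 666) = -(23*(-144) + 666) = -(-3312 + 666) = -1*(-2646) = 2646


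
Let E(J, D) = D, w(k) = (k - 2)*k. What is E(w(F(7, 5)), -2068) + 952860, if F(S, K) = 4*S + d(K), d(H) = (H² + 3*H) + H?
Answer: 950792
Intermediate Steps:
d(H) = H² + 4*H
F(S, K) = 4*S + K*(4 + K)
w(k) = k*(-2 + k) (w(k) = (-2 + k)*k = k*(-2 + k))
E(w(F(7, 5)), -2068) + 952860 = -2068 + 952860 = 950792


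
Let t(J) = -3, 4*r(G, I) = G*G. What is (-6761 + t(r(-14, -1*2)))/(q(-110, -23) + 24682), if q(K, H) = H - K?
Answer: -6764/24769 ≈ -0.27308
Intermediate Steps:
r(G, I) = G²/4 (r(G, I) = (G*G)/4 = G²/4)
(-6761 + t(r(-14, -1*2)))/(q(-110, -23) + 24682) = (-6761 - 3)/((-23 - 1*(-110)) + 24682) = -6764/((-23 + 110) + 24682) = -6764/(87 + 24682) = -6764/24769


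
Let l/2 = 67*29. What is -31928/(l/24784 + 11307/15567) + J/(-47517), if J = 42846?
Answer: -32518865124626446/899459984325 ≈ -36154.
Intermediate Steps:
l = 3886 (l = 2*(67*29) = 2*1943 = 3886)
-31928/(l/24784 + 11307/15567) + J/(-47517) = -31928/(3886/24784 + 11307/15567) + 42846/(-47517) = -31928/(3886*(1/24784) + 11307*(1/15567)) + 42846*(-1/47517) = -31928/(1943/12392 + 3769/5189) - 14282/15839 = -31928/56787675/64302088 - 14282/15839 = -31928*64302088/56787675 - 14282/15839 = -2053037065664/56787675 - 14282/15839 = -32518865124626446/899459984325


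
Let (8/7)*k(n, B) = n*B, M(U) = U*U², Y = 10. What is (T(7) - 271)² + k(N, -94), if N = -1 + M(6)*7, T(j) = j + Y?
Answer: -239055/4 ≈ -59764.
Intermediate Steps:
T(j) = 10 + j (T(j) = j + 10 = 10 + j)
M(U) = U³
N = 1511 (N = -1 + 6³*7 = -1 + 216*7 = -1 + 1512 = 1511)
k(n, B) = 7*B*n/8 (k(n, B) = 7*(n*B)/8 = 7*(B*n)/8 = 7*B*n/8)
(T(7) - 271)² + k(N, -94) = ((10 + 7) - 271)² + (7/8)*(-94)*1511 = (17 - 271)² - 497119/4 = (-254)² - 497119/4 = 64516 - 497119/4 = -239055/4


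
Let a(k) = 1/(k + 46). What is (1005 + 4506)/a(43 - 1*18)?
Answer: 391281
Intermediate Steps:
a(k) = 1/(46 + k)
(1005 + 4506)/a(43 - 1*18) = (1005 + 4506)/(1/(46 + (43 - 1*18))) = 5511/(1/(46 + (43 - 18))) = 5511/(1/(46 + 25)) = 5511/(1/71) = 5511*71 = 391281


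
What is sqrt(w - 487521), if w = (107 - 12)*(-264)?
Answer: 23*I*sqrt(969) ≈ 715.96*I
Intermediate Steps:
w = -25080 (w = 95*(-264) = -25080)
sqrt(w - 487521) = sqrt(-25080 - 487521) = sqrt(-512601) = 23*I*sqrt(969)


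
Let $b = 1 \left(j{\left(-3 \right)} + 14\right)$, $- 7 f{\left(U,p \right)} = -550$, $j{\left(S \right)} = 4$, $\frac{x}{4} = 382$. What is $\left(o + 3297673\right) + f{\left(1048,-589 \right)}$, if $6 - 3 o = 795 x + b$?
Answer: $\frac{20249793}{7} \approx 2.8928 \cdot 10^{6}$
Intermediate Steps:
$x = 1528$ ($x = 4 \cdot 382 = 1528$)
$f{\left(U,p \right)} = \frac{550}{7}$ ($f{\left(U,p \right)} = \left(- \frac{1}{7}\right) \left(-550\right) = \frac{550}{7}$)
$b = 18$ ($b = 1 \left(4 + 14\right) = 1 \cdot 18 = 18$)
$o = -404924$ ($o = 2 - \frac{795 \cdot 1528 + 18}{3} = 2 - \frac{1214760 + 18}{3} = 2 - 404926 = -404924$)
$\left(o + 3297673\right) + f{\left(1048,-589 \right)} = \left(-404924 + 3297673\right) + \frac{550}{7} = 2892749 + \frac{550}{7} = \frac{20249793}{7}$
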